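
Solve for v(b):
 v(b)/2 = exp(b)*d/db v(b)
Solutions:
 v(b) = C1*exp(-exp(-b)/2)


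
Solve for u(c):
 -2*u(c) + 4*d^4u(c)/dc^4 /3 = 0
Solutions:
 u(c) = C1*exp(-2^(3/4)*3^(1/4)*c/2) + C2*exp(2^(3/4)*3^(1/4)*c/2) + C3*sin(2^(3/4)*3^(1/4)*c/2) + C4*cos(2^(3/4)*3^(1/4)*c/2)


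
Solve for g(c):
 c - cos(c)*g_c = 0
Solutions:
 g(c) = C1 + Integral(c/cos(c), c)


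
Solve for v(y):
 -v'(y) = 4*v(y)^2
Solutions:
 v(y) = 1/(C1 + 4*y)


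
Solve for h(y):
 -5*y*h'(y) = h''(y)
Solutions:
 h(y) = C1 + C2*erf(sqrt(10)*y/2)


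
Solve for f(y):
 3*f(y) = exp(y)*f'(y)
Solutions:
 f(y) = C1*exp(-3*exp(-y))


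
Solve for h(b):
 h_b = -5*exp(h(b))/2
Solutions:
 h(b) = log(1/(C1 + 5*b)) + log(2)


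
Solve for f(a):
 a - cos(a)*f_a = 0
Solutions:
 f(a) = C1 + Integral(a/cos(a), a)


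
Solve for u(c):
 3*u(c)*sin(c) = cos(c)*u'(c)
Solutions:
 u(c) = C1/cos(c)^3


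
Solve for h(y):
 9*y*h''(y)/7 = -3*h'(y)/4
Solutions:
 h(y) = C1 + C2*y^(5/12)


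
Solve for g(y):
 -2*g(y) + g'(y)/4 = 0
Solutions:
 g(y) = C1*exp(8*y)


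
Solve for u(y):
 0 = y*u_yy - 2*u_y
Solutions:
 u(y) = C1 + C2*y^3


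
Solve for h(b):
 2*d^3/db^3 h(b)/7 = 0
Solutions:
 h(b) = C1 + C2*b + C3*b^2


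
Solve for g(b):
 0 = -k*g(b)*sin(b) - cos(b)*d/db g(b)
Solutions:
 g(b) = C1*exp(k*log(cos(b)))


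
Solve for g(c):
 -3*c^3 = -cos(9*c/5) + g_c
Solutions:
 g(c) = C1 - 3*c^4/4 + 5*sin(9*c/5)/9


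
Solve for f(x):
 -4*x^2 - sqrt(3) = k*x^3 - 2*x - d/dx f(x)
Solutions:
 f(x) = C1 + k*x^4/4 + 4*x^3/3 - x^2 + sqrt(3)*x


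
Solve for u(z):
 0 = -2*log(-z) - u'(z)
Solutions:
 u(z) = C1 - 2*z*log(-z) + 2*z


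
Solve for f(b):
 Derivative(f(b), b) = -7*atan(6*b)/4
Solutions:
 f(b) = C1 - 7*b*atan(6*b)/4 + 7*log(36*b^2 + 1)/48


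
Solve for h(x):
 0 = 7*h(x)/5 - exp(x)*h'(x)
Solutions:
 h(x) = C1*exp(-7*exp(-x)/5)


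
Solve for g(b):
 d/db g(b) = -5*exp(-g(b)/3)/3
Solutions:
 g(b) = 3*log(C1 - 5*b/9)


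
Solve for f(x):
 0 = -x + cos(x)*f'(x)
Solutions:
 f(x) = C1 + Integral(x/cos(x), x)


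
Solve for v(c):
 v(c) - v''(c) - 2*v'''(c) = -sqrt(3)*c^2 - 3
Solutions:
 v(c) = C1*exp(-c*((6*sqrt(78) + 53)^(-1/3) + 2 + (6*sqrt(78) + 53)^(1/3))/12)*sin(sqrt(3)*c*(-(6*sqrt(78) + 53)^(1/3) + (6*sqrt(78) + 53)^(-1/3))/12) + C2*exp(-c*((6*sqrt(78) + 53)^(-1/3) + 2 + (6*sqrt(78) + 53)^(1/3))/12)*cos(sqrt(3)*c*(-(6*sqrt(78) + 53)^(1/3) + (6*sqrt(78) + 53)^(-1/3))/12) + C3*exp(c*(-1 + (6*sqrt(78) + 53)^(-1/3) + (6*sqrt(78) + 53)^(1/3))/6) - sqrt(3)*c^2 - 2*sqrt(3) - 3


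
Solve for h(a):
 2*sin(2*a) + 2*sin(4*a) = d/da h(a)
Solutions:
 h(a) = C1 - cos(2*a) - cos(4*a)/2


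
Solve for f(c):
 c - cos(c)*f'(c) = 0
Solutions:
 f(c) = C1 + Integral(c/cos(c), c)


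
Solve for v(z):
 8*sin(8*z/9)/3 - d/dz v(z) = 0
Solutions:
 v(z) = C1 - 3*cos(8*z/9)


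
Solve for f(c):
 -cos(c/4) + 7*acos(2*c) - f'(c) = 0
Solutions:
 f(c) = C1 + 7*c*acos(2*c) - 7*sqrt(1 - 4*c^2)/2 - 4*sin(c/4)


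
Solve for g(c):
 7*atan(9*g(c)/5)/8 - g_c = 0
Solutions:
 Integral(1/atan(9*_y/5), (_y, g(c))) = C1 + 7*c/8


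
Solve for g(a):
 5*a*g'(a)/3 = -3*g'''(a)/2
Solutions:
 g(a) = C1 + Integral(C2*airyai(-30^(1/3)*a/3) + C3*airybi(-30^(1/3)*a/3), a)


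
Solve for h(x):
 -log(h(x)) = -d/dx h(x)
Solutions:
 li(h(x)) = C1 + x


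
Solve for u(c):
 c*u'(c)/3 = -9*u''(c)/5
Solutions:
 u(c) = C1 + C2*erf(sqrt(30)*c/18)


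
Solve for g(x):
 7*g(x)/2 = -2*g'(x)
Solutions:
 g(x) = C1*exp(-7*x/4)


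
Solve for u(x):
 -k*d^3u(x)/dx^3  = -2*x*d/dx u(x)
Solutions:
 u(x) = C1 + Integral(C2*airyai(2^(1/3)*x*(1/k)^(1/3)) + C3*airybi(2^(1/3)*x*(1/k)^(1/3)), x)


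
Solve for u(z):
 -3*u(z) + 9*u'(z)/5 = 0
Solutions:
 u(z) = C1*exp(5*z/3)


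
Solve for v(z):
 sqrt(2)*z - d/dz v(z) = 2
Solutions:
 v(z) = C1 + sqrt(2)*z^2/2 - 2*z


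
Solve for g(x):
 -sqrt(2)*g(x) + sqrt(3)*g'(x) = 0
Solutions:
 g(x) = C1*exp(sqrt(6)*x/3)


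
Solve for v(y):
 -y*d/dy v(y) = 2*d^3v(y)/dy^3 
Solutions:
 v(y) = C1 + Integral(C2*airyai(-2^(2/3)*y/2) + C3*airybi(-2^(2/3)*y/2), y)


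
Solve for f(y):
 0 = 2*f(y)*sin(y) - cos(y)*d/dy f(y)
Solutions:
 f(y) = C1/cos(y)^2


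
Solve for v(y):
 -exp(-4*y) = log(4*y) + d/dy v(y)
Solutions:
 v(y) = C1 - y*log(y) + y*(1 - 2*log(2)) + exp(-4*y)/4


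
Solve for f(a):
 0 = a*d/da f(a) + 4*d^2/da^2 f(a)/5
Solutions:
 f(a) = C1 + C2*erf(sqrt(10)*a/4)


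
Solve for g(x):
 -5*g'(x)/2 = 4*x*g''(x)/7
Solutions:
 g(x) = C1 + C2/x^(27/8)


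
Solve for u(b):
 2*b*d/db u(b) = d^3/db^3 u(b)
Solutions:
 u(b) = C1 + Integral(C2*airyai(2^(1/3)*b) + C3*airybi(2^(1/3)*b), b)


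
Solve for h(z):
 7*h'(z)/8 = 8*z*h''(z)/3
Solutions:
 h(z) = C1 + C2*z^(85/64)


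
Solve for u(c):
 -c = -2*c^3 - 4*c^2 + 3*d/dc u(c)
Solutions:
 u(c) = C1 + c^4/6 + 4*c^3/9 - c^2/6


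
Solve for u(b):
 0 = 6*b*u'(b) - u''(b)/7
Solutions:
 u(b) = C1 + C2*erfi(sqrt(21)*b)


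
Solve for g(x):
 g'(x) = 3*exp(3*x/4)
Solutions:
 g(x) = C1 + 4*exp(3*x/4)


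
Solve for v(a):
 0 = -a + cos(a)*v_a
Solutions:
 v(a) = C1 + Integral(a/cos(a), a)


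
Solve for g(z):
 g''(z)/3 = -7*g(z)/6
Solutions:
 g(z) = C1*sin(sqrt(14)*z/2) + C2*cos(sqrt(14)*z/2)


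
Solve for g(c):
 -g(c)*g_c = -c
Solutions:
 g(c) = -sqrt(C1 + c^2)
 g(c) = sqrt(C1 + c^2)


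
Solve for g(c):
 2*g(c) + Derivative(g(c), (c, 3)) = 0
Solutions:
 g(c) = C3*exp(-2^(1/3)*c) + (C1*sin(2^(1/3)*sqrt(3)*c/2) + C2*cos(2^(1/3)*sqrt(3)*c/2))*exp(2^(1/3)*c/2)


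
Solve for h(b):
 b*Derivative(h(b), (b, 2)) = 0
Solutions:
 h(b) = C1 + C2*b


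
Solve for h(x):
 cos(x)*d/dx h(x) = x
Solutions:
 h(x) = C1 + Integral(x/cos(x), x)


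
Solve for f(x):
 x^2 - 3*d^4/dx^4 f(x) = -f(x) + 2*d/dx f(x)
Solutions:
 f(x) = C1*exp(x*(-2^(2/3) + 2^(1/3) + 2)/6)*sin(2^(1/3)*sqrt(3)*x*(1 + 2^(1/3))/6) + C2*exp(x*(-2^(2/3) + 2^(1/3) + 2)/6)*cos(2^(1/3)*sqrt(3)*x*(1 + 2^(1/3))/6) + C3*exp(-x) + C4*exp(x*(-2^(1/3) + 1 + 2^(2/3))/3) - x^2 - 4*x - 8


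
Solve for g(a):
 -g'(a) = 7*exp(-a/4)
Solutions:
 g(a) = C1 + 28*exp(-a/4)


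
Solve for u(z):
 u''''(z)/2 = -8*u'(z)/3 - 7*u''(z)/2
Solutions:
 u(z) = C1 + C2*exp(-3^(1/3)*z*(-(24 + sqrt(1605))^(1/3) + 7*3^(1/3)/(24 + sqrt(1605))^(1/3))/6)*sin(3^(1/6)*z*(21/(24 + sqrt(1605))^(1/3) + 3^(2/3)*(24 + sqrt(1605))^(1/3))/6) + C3*exp(-3^(1/3)*z*(-(24 + sqrt(1605))^(1/3) + 7*3^(1/3)/(24 + sqrt(1605))^(1/3))/6)*cos(3^(1/6)*z*(21/(24 + sqrt(1605))^(1/3) + 3^(2/3)*(24 + sqrt(1605))^(1/3))/6) + C4*exp(3^(1/3)*z*(-(24 + sqrt(1605))^(1/3) + 7*3^(1/3)/(24 + sqrt(1605))^(1/3))/3)


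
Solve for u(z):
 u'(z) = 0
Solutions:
 u(z) = C1


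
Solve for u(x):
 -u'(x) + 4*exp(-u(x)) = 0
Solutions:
 u(x) = log(C1 + 4*x)


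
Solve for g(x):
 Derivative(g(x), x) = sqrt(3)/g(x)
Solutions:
 g(x) = -sqrt(C1 + 2*sqrt(3)*x)
 g(x) = sqrt(C1 + 2*sqrt(3)*x)


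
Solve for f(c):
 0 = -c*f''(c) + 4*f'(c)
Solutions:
 f(c) = C1 + C2*c^5


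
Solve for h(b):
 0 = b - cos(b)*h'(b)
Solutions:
 h(b) = C1 + Integral(b/cos(b), b)


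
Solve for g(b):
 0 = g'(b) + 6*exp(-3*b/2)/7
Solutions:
 g(b) = C1 + 4*exp(-3*b/2)/7


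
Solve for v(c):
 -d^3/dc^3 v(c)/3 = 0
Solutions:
 v(c) = C1 + C2*c + C3*c^2


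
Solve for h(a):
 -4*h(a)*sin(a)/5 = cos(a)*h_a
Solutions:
 h(a) = C1*cos(a)^(4/5)


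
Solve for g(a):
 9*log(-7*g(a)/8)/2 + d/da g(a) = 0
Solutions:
 2*Integral(1/(log(-_y) - 3*log(2) + log(7)), (_y, g(a)))/9 = C1 - a


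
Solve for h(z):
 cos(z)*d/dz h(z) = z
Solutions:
 h(z) = C1 + Integral(z/cos(z), z)


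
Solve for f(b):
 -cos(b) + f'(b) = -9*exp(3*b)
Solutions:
 f(b) = C1 - 3*exp(3*b) + sin(b)


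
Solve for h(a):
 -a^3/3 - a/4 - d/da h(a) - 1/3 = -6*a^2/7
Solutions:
 h(a) = C1 - a^4/12 + 2*a^3/7 - a^2/8 - a/3


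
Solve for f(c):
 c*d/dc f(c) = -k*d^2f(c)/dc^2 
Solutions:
 f(c) = C1 + C2*sqrt(k)*erf(sqrt(2)*c*sqrt(1/k)/2)


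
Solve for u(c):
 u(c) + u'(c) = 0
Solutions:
 u(c) = C1*exp(-c)


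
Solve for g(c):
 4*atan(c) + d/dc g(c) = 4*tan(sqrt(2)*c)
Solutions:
 g(c) = C1 - 4*c*atan(c) + 2*log(c^2 + 1) - 2*sqrt(2)*log(cos(sqrt(2)*c))


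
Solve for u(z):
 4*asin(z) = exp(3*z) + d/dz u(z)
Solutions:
 u(z) = C1 + 4*z*asin(z) + 4*sqrt(1 - z^2) - exp(3*z)/3


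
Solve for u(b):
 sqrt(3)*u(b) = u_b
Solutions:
 u(b) = C1*exp(sqrt(3)*b)


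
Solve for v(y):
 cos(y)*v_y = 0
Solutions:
 v(y) = C1


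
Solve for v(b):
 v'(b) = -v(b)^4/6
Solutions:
 v(b) = 2^(1/3)*(1/(C1 + b))^(1/3)
 v(b) = 2^(1/3)*(-1 - sqrt(3)*I)*(1/(C1 + b))^(1/3)/2
 v(b) = 2^(1/3)*(-1 + sqrt(3)*I)*(1/(C1 + b))^(1/3)/2


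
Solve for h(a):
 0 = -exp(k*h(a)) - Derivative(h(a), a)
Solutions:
 h(a) = Piecewise((log(1/(C1*k + a*k))/k, Ne(k, 0)), (nan, True))
 h(a) = Piecewise((C1 - a, Eq(k, 0)), (nan, True))


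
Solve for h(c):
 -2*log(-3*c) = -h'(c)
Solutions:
 h(c) = C1 + 2*c*log(-c) + 2*c*(-1 + log(3))


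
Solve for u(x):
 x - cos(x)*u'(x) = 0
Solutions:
 u(x) = C1 + Integral(x/cos(x), x)


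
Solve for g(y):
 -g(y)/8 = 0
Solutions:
 g(y) = 0


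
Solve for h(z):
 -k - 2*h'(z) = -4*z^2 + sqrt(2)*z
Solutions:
 h(z) = C1 - k*z/2 + 2*z^3/3 - sqrt(2)*z^2/4


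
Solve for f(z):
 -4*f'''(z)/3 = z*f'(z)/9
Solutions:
 f(z) = C1 + Integral(C2*airyai(-18^(1/3)*z/6) + C3*airybi(-18^(1/3)*z/6), z)


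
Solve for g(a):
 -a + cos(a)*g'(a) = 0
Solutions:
 g(a) = C1 + Integral(a/cos(a), a)


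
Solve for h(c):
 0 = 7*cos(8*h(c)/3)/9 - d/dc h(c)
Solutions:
 -7*c/9 - 3*log(sin(8*h(c)/3) - 1)/16 + 3*log(sin(8*h(c)/3) + 1)/16 = C1


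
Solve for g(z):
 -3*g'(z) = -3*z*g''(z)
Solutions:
 g(z) = C1 + C2*z^2


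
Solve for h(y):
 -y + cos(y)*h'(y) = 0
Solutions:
 h(y) = C1 + Integral(y/cos(y), y)


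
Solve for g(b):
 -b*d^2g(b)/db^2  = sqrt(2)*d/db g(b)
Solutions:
 g(b) = C1 + C2*b^(1 - sqrt(2))


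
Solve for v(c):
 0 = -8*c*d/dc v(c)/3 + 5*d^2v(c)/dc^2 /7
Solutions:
 v(c) = C1 + C2*erfi(2*sqrt(105)*c/15)


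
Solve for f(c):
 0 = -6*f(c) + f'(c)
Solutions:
 f(c) = C1*exp(6*c)


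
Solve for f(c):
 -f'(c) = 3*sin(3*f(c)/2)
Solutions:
 f(c) = -2*acos((-C1 - exp(9*c))/(C1 - exp(9*c)))/3 + 4*pi/3
 f(c) = 2*acos((-C1 - exp(9*c))/(C1 - exp(9*c)))/3


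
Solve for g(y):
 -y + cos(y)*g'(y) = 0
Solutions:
 g(y) = C1 + Integral(y/cos(y), y)


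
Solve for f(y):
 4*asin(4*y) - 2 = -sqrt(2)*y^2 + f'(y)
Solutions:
 f(y) = C1 + sqrt(2)*y^3/3 + 4*y*asin(4*y) - 2*y + sqrt(1 - 16*y^2)


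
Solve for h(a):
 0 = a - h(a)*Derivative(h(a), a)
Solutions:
 h(a) = -sqrt(C1 + a^2)
 h(a) = sqrt(C1 + a^2)


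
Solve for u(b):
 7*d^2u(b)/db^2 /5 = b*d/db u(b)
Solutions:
 u(b) = C1 + C2*erfi(sqrt(70)*b/14)


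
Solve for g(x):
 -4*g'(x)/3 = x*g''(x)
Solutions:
 g(x) = C1 + C2/x^(1/3)


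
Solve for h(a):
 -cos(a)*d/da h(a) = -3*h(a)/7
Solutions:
 h(a) = C1*(sin(a) + 1)^(3/14)/(sin(a) - 1)^(3/14)


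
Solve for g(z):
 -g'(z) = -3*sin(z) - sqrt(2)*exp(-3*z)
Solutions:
 g(z) = C1 - 3*cos(z) - sqrt(2)*exp(-3*z)/3


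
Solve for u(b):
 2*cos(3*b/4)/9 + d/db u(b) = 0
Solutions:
 u(b) = C1 - 8*sin(3*b/4)/27


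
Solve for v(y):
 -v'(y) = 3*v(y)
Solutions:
 v(y) = C1*exp(-3*y)


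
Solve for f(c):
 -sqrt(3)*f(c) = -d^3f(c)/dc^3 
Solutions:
 f(c) = C3*exp(3^(1/6)*c) + (C1*sin(3^(2/3)*c/2) + C2*cos(3^(2/3)*c/2))*exp(-3^(1/6)*c/2)


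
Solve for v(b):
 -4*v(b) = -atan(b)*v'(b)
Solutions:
 v(b) = C1*exp(4*Integral(1/atan(b), b))


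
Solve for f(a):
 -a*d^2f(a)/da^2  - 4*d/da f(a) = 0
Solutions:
 f(a) = C1 + C2/a^3


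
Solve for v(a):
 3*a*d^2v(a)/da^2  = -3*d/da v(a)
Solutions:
 v(a) = C1 + C2*log(a)


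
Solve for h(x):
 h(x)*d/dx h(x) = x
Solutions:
 h(x) = -sqrt(C1 + x^2)
 h(x) = sqrt(C1 + x^2)


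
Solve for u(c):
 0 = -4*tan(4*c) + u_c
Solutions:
 u(c) = C1 - log(cos(4*c))


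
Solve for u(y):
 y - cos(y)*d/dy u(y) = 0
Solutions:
 u(y) = C1 + Integral(y/cos(y), y)


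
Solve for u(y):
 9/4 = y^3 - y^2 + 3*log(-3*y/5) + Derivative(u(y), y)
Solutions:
 u(y) = C1 - y^4/4 + y^3/3 - 3*y*log(-y) + y*(-3*log(3) + 3*log(5) + 21/4)


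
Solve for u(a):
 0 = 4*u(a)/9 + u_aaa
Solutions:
 u(a) = C3*exp(-2^(2/3)*3^(1/3)*a/3) + (C1*sin(2^(2/3)*3^(5/6)*a/6) + C2*cos(2^(2/3)*3^(5/6)*a/6))*exp(2^(2/3)*3^(1/3)*a/6)


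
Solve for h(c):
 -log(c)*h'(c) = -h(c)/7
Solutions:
 h(c) = C1*exp(li(c)/7)


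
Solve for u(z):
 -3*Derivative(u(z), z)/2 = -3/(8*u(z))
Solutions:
 u(z) = -sqrt(C1 + 2*z)/2
 u(z) = sqrt(C1 + 2*z)/2


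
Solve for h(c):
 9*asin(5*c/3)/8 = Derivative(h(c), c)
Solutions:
 h(c) = C1 + 9*c*asin(5*c/3)/8 + 9*sqrt(9 - 25*c^2)/40


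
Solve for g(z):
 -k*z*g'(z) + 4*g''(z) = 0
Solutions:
 g(z) = Piecewise((-sqrt(2)*sqrt(pi)*C1*erf(sqrt(2)*z*sqrt(-k)/4)/sqrt(-k) - C2, (k > 0) | (k < 0)), (-C1*z - C2, True))


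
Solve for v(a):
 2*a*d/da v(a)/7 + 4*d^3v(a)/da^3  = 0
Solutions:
 v(a) = C1 + Integral(C2*airyai(-14^(2/3)*a/14) + C3*airybi(-14^(2/3)*a/14), a)


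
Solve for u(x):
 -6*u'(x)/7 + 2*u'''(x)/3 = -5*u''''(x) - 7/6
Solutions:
 u(x) = C1 + C2*exp(-x*(28*7^(1/3)/(135*sqrt(163689) + 54619)^(1/3) + 28 + 7^(2/3)*(135*sqrt(163689) + 54619)^(1/3))/630)*sin(sqrt(3)*7^(1/3)*x*(-7^(1/3)*(135*sqrt(163689) + 54619)^(1/3) + 28/(135*sqrt(163689) + 54619)^(1/3))/630) + C3*exp(-x*(28*7^(1/3)/(135*sqrt(163689) + 54619)^(1/3) + 28 + 7^(2/3)*(135*sqrt(163689) + 54619)^(1/3))/630)*cos(sqrt(3)*7^(1/3)*x*(-7^(1/3)*(135*sqrt(163689) + 54619)^(1/3) + 28/(135*sqrt(163689) + 54619)^(1/3))/630) + C4*exp(x*(-14 + 28*7^(1/3)/(135*sqrt(163689) + 54619)^(1/3) + 7^(2/3)*(135*sqrt(163689) + 54619)^(1/3))/315) + 49*x/36


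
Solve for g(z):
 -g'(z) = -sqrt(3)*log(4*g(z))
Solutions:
 -sqrt(3)*Integral(1/(log(_y) + 2*log(2)), (_y, g(z)))/3 = C1 - z


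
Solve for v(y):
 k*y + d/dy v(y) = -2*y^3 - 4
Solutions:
 v(y) = C1 - k*y^2/2 - y^4/2 - 4*y


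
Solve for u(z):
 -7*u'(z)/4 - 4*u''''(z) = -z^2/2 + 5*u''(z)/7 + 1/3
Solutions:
 u(z) = C1 + C2*exp(-42^(1/3)*z*(-(3087 + sqrt(9571569))^(1/3) + 10*42^(1/3)/(3087 + sqrt(9571569))^(1/3))/168)*sin(14^(1/3)*3^(1/6)*z*(30*14^(1/3)/(3087 + sqrt(9571569))^(1/3) + 3^(2/3)*(3087 + sqrt(9571569))^(1/3))/168) + C3*exp(-42^(1/3)*z*(-(3087 + sqrt(9571569))^(1/3) + 10*42^(1/3)/(3087 + sqrt(9571569))^(1/3))/168)*cos(14^(1/3)*3^(1/6)*z*(30*14^(1/3)/(3087 + sqrt(9571569))^(1/3) + 3^(2/3)*(3087 + sqrt(9571569))^(1/3))/168) + C4*exp(42^(1/3)*z*(-(3087 + sqrt(9571569))^(1/3) + 10*42^(1/3)/(3087 + sqrt(9571569))^(1/3))/84) + 2*z^3/21 - 40*z^2/343 - 4804*z/50421


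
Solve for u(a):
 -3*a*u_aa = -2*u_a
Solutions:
 u(a) = C1 + C2*a^(5/3)


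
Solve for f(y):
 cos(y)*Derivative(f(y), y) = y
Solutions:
 f(y) = C1 + Integral(y/cos(y), y)


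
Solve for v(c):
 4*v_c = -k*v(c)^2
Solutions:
 v(c) = 4/(C1 + c*k)


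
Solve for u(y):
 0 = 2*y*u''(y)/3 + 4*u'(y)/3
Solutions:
 u(y) = C1 + C2/y


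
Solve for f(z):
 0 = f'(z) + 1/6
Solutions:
 f(z) = C1 - z/6


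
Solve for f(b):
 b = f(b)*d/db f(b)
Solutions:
 f(b) = -sqrt(C1 + b^2)
 f(b) = sqrt(C1 + b^2)


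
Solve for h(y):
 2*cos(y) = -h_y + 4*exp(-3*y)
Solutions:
 h(y) = C1 - 2*sin(y) - 4*exp(-3*y)/3


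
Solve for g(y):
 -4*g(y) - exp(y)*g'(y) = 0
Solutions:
 g(y) = C1*exp(4*exp(-y))


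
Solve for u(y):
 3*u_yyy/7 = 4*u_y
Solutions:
 u(y) = C1 + C2*exp(-2*sqrt(21)*y/3) + C3*exp(2*sqrt(21)*y/3)


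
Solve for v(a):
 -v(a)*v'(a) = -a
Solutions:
 v(a) = -sqrt(C1 + a^2)
 v(a) = sqrt(C1 + a^2)


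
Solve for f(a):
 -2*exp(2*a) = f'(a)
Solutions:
 f(a) = C1 - exp(2*a)


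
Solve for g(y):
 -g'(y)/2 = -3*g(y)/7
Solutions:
 g(y) = C1*exp(6*y/7)


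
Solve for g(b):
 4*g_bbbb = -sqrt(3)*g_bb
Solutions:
 g(b) = C1 + C2*b + C3*sin(3^(1/4)*b/2) + C4*cos(3^(1/4)*b/2)


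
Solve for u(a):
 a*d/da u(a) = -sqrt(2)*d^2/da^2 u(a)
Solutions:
 u(a) = C1 + C2*erf(2^(1/4)*a/2)


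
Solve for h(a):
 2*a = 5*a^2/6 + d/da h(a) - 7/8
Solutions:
 h(a) = C1 - 5*a^3/18 + a^2 + 7*a/8


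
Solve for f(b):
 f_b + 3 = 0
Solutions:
 f(b) = C1 - 3*b


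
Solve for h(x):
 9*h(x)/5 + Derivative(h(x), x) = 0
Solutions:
 h(x) = C1*exp(-9*x/5)


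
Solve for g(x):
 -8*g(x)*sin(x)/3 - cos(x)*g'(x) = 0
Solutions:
 g(x) = C1*cos(x)^(8/3)


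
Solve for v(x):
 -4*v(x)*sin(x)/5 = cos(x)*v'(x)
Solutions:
 v(x) = C1*cos(x)^(4/5)


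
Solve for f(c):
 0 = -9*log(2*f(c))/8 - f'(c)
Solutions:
 8*Integral(1/(log(_y) + log(2)), (_y, f(c)))/9 = C1 - c


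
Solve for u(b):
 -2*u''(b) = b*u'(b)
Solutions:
 u(b) = C1 + C2*erf(b/2)


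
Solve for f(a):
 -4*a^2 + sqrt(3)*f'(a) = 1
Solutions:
 f(a) = C1 + 4*sqrt(3)*a^3/9 + sqrt(3)*a/3


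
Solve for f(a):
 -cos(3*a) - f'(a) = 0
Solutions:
 f(a) = C1 - sin(3*a)/3


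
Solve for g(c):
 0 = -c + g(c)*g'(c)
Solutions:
 g(c) = -sqrt(C1 + c^2)
 g(c) = sqrt(C1 + c^2)


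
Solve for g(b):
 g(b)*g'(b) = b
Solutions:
 g(b) = -sqrt(C1 + b^2)
 g(b) = sqrt(C1 + b^2)


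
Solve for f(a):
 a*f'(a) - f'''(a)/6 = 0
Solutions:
 f(a) = C1 + Integral(C2*airyai(6^(1/3)*a) + C3*airybi(6^(1/3)*a), a)


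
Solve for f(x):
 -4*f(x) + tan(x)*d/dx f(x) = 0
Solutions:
 f(x) = C1*sin(x)^4


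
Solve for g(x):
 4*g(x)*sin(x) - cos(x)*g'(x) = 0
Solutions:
 g(x) = C1/cos(x)^4


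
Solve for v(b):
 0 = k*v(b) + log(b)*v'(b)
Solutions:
 v(b) = C1*exp(-k*li(b))


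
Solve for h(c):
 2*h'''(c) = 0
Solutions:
 h(c) = C1 + C2*c + C3*c^2


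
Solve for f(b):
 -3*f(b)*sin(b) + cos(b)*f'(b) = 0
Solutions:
 f(b) = C1/cos(b)^3


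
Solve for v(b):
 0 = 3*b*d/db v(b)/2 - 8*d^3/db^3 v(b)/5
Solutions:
 v(b) = C1 + Integral(C2*airyai(15^(1/3)*2^(2/3)*b/4) + C3*airybi(15^(1/3)*2^(2/3)*b/4), b)


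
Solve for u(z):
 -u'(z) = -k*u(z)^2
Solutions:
 u(z) = -1/(C1 + k*z)


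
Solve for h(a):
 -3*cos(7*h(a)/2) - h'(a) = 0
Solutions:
 h(a) = -2*asin((C1 + exp(21*a))/(C1 - exp(21*a)))/7 + 2*pi/7
 h(a) = 2*asin((C1 + exp(21*a))/(C1 - exp(21*a)))/7


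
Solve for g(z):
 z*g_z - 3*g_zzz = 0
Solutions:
 g(z) = C1 + Integral(C2*airyai(3^(2/3)*z/3) + C3*airybi(3^(2/3)*z/3), z)


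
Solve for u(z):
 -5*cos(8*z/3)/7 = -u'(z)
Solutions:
 u(z) = C1 + 15*sin(8*z/3)/56


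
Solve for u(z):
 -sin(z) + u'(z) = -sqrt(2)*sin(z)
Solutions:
 u(z) = C1 - cos(z) + sqrt(2)*cos(z)


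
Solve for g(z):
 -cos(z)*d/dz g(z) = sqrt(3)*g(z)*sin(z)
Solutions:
 g(z) = C1*cos(z)^(sqrt(3))


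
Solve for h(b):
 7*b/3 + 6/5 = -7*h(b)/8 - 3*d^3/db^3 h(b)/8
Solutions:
 h(b) = C3*exp(-3^(2/3)*7^(1/3)*b/3) - 8*b/3 + (C1*sin(3^(1/6)*7^(1/3)*b/2) + C2*cos(3^(1/6)*7^(1/3)*b/2))*exp(3^(2/3)*7^(1/3)*b/6) - 48/35


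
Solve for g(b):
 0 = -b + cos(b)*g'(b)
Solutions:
 g(b) = C1 + Integral(b/cos(b), b)


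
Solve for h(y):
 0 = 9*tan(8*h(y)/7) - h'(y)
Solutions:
 h(y) = -7*asin(C1*exp(72*y/7))/8 + 7*pi/8
 h(y) = 7*asin(C1*exp(72*y/7))/8


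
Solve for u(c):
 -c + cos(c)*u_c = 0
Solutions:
 u(c) = C1 + Integral(c/cos(c), c)


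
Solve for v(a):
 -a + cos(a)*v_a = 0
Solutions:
 v(a) = C1 + Integral(a/cos(a), a)


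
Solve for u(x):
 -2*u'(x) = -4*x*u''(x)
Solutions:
 u(x) = C1 + C2*x^(3/2)


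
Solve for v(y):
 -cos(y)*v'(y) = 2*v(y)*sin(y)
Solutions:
 v(y) = C1*cos(y)^2


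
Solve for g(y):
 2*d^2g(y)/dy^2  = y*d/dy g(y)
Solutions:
 g(y) = C1 + C2*erfi(y/2)


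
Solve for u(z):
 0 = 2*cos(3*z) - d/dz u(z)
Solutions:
 u(z) = C1 + 2*sin(3*z)/3


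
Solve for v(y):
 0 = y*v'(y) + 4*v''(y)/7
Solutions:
 v(y) = C1 + C2*erf(sqrt(14)*y/4)


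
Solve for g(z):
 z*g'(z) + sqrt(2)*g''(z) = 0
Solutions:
 g(z) = C1 + C2*erf(2^(1/4)*z/2)


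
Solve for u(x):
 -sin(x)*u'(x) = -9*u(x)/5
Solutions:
 u(x) = C1*(cos(x) - 1)^(9/10)/(cos(x) + 1)^(9/10)


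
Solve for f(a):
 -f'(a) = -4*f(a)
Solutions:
 f(a) = C1*exp(4*a)


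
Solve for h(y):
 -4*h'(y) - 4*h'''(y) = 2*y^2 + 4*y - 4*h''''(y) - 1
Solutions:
 h(y) = C1 + C2*exp(y*(-2^(2/3)*(3*sqrt(93) + 29)^(1/3) - 2*2^(1/3)/(3*sqrt(93) + 29)^(1/3) + 4)/12)*sin(2^(1/3)*sqrt(3)*y*(-2^(1/3)*(3*sqrt(93) + 29)^(1/3) + 2/(3*sqrt(93) + 29)^(1/3))/12) + C3*exp(y*(-2^(2/3)*(3*sqrt(93) + 29)^(1/3) - 2*2^(1/3)/(3*sqrt(93) + 29)^(1/3) + 4)/12)*cos(2^(1/3)*sqrt(3)*y*(-2^(1/3)*(3*sqrt(93) + 29)^(1/3) + 2/(3*sqrt(93) + 29)^(1/3))/12) + C4*exp(y*(2*2^(1/3)/(3*sqrt(93) + 29)^(1/3) + 2 + 2^(2/3)*(3*sqrt(93) + 29)^(1/3))/6) - y^3/6 - y^2/2 + 5*y/4


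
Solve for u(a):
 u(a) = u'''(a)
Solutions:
 u(a) = C3*exp(a) + (C1*sin(sqrt(3)*a/2) + C2*cos(sqrt(3)*a/2))*exp(-a/2)


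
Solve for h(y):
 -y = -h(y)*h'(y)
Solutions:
 h(y) = -sqrt(C1 + y^2)
 h(y) = sqrt(C1 + y^2)


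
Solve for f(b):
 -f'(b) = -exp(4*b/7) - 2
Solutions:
 f(b) = C1 + 2*b + 7*exp(4*b/7)/4


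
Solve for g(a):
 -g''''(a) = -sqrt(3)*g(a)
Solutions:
 g(a) = C1*exp(-3^(1/8)*a) + C2*exp(3^(1/8)*a) + C3*sin(3^(1/8)*a) + C4*cos(3^(1/8)*a)


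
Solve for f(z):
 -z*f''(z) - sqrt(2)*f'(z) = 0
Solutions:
 f(z) = C1 + C2*z^(1 - sqrt(2))


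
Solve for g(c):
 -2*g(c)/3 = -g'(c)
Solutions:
 g(c) = C1*exp(2*c/3)


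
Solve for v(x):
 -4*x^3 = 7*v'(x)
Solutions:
 v(x) = C1 - x^4/7


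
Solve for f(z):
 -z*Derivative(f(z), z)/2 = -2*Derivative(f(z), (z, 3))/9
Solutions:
 f(z) = C1 + Integral(C2*airyai(2^(1/3)*3^(2/3)*z/2) + C3*airybi(2^(1/3)*3^(2/3)*z/2), z)


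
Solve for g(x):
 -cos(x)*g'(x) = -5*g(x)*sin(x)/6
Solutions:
 g(x) = C1/cos(x)^(5/6)


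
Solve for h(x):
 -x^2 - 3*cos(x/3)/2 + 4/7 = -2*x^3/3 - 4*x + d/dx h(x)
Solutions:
 h(x) = C1 + x^4/6 - x^3/3 + 2*x^2 + 4*x/7 - 9*sin(x/3)/2


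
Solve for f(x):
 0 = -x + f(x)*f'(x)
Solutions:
 f(x) = -sqrt(C1 + x^2)
 f(x) = sqrt(C1 + x^2)


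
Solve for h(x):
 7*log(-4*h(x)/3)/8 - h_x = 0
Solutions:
 -8*Integral(1/(log(-_y) - log(3) + 2*log(2)), (_y, h(x)))/7 = C1 - x


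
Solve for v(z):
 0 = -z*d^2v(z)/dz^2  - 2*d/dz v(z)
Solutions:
 v(z) = C1 + C2/z


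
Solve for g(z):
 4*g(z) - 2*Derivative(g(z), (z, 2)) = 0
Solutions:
 g(z) = C1*exp(-sqrt(2)*z) + C2*exp(sqrt(2)*z)


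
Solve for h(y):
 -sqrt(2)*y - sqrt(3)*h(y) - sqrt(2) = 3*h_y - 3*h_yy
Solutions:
 h(y) = C1*exp(y*(3 + sqrt(3)*sqrt(3 + 4*sqrt(3)))/6) + C2*exp(y*(-sqrt(3)*sqrt(3 + 4*sqrt(3)) + 3)/6) - sqrt(6)*y/3 - sqrt(6)/3 + sqrt(2)


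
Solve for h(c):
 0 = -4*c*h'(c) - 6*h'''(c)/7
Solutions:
 h(c) = C1 + Integral(C2*airyai(-14^(1/3)*3^(2/3)*c/3) + C3*airybi(-14^(1/3)*3^(2/3)*c/3), c)


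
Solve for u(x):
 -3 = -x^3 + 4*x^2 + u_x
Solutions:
 u(x) = C1 + x^4/4 - 4*x^3/3 - 3*x


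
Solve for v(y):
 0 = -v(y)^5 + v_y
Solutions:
 v(y) = -(-1/(C1 + 4*y))^(1/4)
 v(y) = (-1/(C1 + 4*y))^(1/4)
 v(y) = -I*(-1/(C1 + 4*y))^(1/4)
 v(y) = I*(-1/(C1 + 4*y))^(1/4)


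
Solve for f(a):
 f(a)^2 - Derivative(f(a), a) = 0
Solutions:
 f(a) = -1/(C1 + a)


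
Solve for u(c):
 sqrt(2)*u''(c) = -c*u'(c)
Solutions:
 u(c) = C1 + C2*erf(2^(1/4)*c/2)


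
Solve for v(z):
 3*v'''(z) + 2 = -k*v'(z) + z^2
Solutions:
 v(z) = C1 + C2*exp(-sqrt(3)*z*sqrt(-k)/3) + C3*exp(sqrt(3)*z*sqrt(-k)/3) + z^3/(3*k) - 2*z/k - 6*z/k^2


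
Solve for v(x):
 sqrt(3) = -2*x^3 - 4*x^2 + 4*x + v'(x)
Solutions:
 v(x) = C1 + x^4/2 + 4*x^3/3 - 2*x^2 + sqrt(3)*x


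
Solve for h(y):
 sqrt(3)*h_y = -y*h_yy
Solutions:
 h(y) = C1 + C2*y^(1 - sqrt(3))


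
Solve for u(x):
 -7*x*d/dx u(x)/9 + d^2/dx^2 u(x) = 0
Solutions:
 u(x) = C1 + C2*erfi(sqrt(14)*x/6)


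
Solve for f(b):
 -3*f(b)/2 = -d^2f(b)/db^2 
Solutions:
 f(b) = C1*exp(-sqrt(6)*b/2) + C2*exp(sqrt(6)*b/2)


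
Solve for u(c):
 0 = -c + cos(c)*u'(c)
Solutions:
 u(c) = C1 + Integral(c/cos(c), c)


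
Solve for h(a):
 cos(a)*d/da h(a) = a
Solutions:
 h(a) = C1 + Integral(a/cos(a), a)


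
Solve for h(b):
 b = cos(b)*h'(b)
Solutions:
 h(b) = C1 + Integral(b/cos(b), b)


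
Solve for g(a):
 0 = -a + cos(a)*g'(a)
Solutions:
 g(a) = C1 + Integral(a/cos(a), a)


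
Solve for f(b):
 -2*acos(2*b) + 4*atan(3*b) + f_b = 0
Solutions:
 f(b) = C1 + 2*b*acos(2*b) - 4*b*atan(3*b) - sqrt(1 - 4*b^2) + 2*log(9*b^2 + 1)/3


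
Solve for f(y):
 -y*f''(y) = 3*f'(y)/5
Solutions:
 f(y) = C1 + C2*y^(2/5)


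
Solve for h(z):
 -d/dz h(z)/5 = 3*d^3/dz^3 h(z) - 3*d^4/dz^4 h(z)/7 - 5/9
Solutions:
 h(z) = C1 + C2*exp(z*(-10^(2/3)*7^(1/3)*(3*sqrt(989) + 499)^(1/3) - 70*10^(1/3)*7^(2/3)/(3*sqrt(989) + 499)^(1/3) + 140)/60)*sin(sqrt(3)*70^(1/3)*z*(-10^(1/3)*(3*sqrt(989) + 499)^(1/3) + 70*7^(1/3)/(3*sqrt(989) + 499)^(1/3))/60) + C3*exp(z*(-10^(2/3)*7^(1/3)*(3*sqrt(989) + 499)^(1/3) - 70*10^(1/3)*7^(2/3)/(3*sqrt(989) + 499)^(1/3) + 140)/60)*cos(sqrt(3)*70^(1/3)*z*(-10^(1/3)*(3*sqrt(989) + 499)^(1/3) + 70*7^(1/3)/(3*sqrt(989) + 499)^(1/3))/60) + C4*exp(z*(70*10^(1/3)*7^(2/3)/(3*sqrt(989) + 499)^(1/3) + 70 + 10^(2/3)*7^(1/3)*(3*sqrt(989) + 499)^(1/3))/30) + 25*z/9


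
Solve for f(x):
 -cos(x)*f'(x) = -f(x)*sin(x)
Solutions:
 f(x) = C1/cos(x)


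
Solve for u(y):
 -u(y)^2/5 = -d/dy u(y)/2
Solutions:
 u(y) = -5/(C1 + 2*y)


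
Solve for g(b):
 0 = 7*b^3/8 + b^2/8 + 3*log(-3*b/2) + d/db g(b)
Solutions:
 g(b) = C1 - 7*b^4/32 - b^3/24 - 3*b*log(-b) + 3*b*(-log(3) + log(2) + 1)


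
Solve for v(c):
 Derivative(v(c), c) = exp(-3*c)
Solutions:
 v(c) = C1 - exp(-3*c)/3


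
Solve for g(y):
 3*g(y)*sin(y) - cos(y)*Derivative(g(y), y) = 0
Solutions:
 g(y) = C1/cos(y)^3


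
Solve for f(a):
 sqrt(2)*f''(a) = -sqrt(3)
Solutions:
 f(a) = C1 + C2*a - sqrt(6)*a^2/4


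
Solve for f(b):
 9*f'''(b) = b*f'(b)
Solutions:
 f(b) = C1 + Integral(C2*airyai(3^(1/3)*b/3) + C3*airybi(3^(1/3)*b/3), b)


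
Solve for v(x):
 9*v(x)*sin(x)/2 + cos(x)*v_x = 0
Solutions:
 v(x) = C1*cos(x)^(9/2)


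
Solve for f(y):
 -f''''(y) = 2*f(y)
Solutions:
 f(y) = (C1*sin(2^(3/4)*y/2) + C2*cos(2^(3/4)*y/2))*exp(-2^(3/4)*y/2) + (C3*sin(2^(3/4)*y/2) + C4*cos(2^(3/4)*y/2))*exp(2^(3/4)*y/2)


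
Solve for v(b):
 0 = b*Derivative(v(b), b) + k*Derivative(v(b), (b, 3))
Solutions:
 v(b) = C1 + Integral(C2*airyai(b*(-1/k)^(1/3)) + C3*airybi(b*(-1/k)^(1/3)), b)


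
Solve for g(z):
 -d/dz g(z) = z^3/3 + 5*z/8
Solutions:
 g(z) = C1 - z^4/12 - 5*z^2/16


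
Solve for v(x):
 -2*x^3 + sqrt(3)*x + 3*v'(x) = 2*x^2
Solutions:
 v(x) = C1 + x^4/6 + 2*x^3/9 - sqrt(3)*x^2/6


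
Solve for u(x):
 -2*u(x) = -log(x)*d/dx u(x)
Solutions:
 u(x) = C1*exp(2*li(x))


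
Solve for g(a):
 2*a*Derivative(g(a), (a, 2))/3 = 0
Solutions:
 g(a) = C1 + C2*a


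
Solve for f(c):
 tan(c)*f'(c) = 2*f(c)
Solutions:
 f(c) = C1*sin(c)^2


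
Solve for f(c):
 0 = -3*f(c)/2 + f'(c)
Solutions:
 f(c) = C1*exp(3*c/2)


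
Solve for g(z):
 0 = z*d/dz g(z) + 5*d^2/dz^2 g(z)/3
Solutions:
 g(z) = C1 + C2*erf(sqrt(30)*z/10)


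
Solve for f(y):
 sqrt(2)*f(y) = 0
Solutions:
 f(y) = 0


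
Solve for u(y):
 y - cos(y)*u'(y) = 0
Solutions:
 u(y) = C1 + Integral(y/cos(y), y)


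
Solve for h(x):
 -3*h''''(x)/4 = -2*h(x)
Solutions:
 h(x) = C1*exp(-6^(3/4)*x/3) + C2*exp(6^(3/4)*x/3) + C3*sin(6^(3/4)*x/3) + C4*cos(6^(3/4)*x/3)


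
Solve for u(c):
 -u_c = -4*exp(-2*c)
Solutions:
 u(c) = C1 - 2*exp(-2*c)


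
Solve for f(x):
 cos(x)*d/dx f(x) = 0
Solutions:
 f(x) = C1


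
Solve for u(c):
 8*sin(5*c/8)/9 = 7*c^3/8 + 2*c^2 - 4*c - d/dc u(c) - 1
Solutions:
 u(c) = C1 + 7*c^4/32 + 2*c^3/3 - 2*c^2 - c + 64*cos(5*c/8)/45


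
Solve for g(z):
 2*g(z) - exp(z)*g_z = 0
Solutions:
 g(z) = C1*exp(-2*exp(-z))


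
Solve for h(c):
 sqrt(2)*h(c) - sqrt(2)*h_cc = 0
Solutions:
 h(c) = C1*exp(-c) + C2*exp(c)


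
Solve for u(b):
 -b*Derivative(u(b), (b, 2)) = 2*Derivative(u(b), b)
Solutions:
 u(b) = C1 + C2/b


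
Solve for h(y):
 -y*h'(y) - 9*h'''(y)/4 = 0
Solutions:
 h(y) = C1 + Integral(C2*airyai(-2^(2/3)*3^(1/3)*y/3) + C3*airybi(-2^(2/3)*3^(1/3)*y/3), y)


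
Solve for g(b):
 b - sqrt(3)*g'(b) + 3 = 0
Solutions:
 g(b) = C1 + sqrt(3)*b^2/6 + sqrt(3)*b


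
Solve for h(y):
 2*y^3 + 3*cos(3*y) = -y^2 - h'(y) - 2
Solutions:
 h(y) = C1 - y^4/2 - y^3/3 - 2*y - sin(3*y)


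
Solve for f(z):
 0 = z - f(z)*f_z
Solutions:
 f(z) = -sqrt(C1 + z^2)
 f(z) = sqrt(C1 + z^2)


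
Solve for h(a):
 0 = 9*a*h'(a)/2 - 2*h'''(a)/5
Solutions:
 h(a) = C1 + Integral(C2*airyai(90^(1/3)*a/2) + C3*airybi(90^(1/3)*a/2), a)


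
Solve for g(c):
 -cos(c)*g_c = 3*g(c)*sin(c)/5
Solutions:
 g(c) = C1*cos(c)^(3/5)


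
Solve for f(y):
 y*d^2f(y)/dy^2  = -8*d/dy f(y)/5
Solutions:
 f(y) = C1 + C2/y^(3/5)


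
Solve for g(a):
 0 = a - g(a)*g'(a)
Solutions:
 g(a) = -sqrt(C1 + a^2)
 g(a) = sqrt(C1 + a^2)


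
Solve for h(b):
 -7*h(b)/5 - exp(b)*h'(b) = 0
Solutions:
 h(b) = C1*exp(7*exp(-b)/5)


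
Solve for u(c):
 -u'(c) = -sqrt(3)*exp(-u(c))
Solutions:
 u(c) = log(C1 + sqrt(3)*c)


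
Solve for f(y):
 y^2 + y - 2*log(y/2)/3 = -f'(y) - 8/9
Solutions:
 f(y) = C1 - y^3/3 - y^2/2 + 2*y*log(y)/3 - 14*y/9 - 2*y*log(2)/3


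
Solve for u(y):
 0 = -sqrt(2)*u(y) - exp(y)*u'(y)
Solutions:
 u(y) = C1*exp(sqrt(2)*exp(-y))


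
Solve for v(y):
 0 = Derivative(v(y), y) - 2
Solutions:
 v(y) = C1 + 2*y


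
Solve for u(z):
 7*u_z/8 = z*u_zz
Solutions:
 u(z) = C1 + C2*z^(15/8)


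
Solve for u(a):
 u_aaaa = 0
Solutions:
 u(a) = C1 + C2*a + C3*a^2 + C4*a^3


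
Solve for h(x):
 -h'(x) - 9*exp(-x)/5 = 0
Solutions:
 h(x) = C1 + 9*exp(-x)/5


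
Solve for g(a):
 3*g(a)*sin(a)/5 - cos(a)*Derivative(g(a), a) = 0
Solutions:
 g(a) = C1/cos(a)^(3/5)


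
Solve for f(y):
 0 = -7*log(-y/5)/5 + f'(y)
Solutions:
 f(y) = C1 + 7*y*log(-y)/5 + 7*y*(-log(5) - 1)/5


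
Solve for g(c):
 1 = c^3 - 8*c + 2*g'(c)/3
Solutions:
 g(c) = C1 - 3*c^4/8 + 6*c^2 + 3*c/2


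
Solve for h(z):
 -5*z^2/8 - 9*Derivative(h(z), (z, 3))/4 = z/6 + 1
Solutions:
 h(z) = C1 + C2*z + C3*z^2 - z^5/216 - z^4/324 - 2*z^3/27


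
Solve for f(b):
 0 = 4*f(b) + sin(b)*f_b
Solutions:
 f(b) = C1*(cos(b)^2 + 2*cos(b) + 1)/(cos(b)^2 - 2*cos(b) + 1)


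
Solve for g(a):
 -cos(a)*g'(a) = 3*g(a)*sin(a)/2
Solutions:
 g(a) = C1*cos(a)^(3/2)


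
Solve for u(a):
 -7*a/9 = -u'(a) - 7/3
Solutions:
 u(a) = C1 + 7*a^2/18 - 7*a/3


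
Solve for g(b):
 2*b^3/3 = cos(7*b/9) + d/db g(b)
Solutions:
 g(b) = C1 + b^4/6 - 9*sin(7*b/9)/7


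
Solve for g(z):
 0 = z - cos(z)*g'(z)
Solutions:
 g(z) = C1 + Integral(z/cos(z), z)


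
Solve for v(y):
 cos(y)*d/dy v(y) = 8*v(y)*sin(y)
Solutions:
 v(y) = C1/cos(y)^8


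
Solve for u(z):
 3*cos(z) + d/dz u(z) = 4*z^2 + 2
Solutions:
 u(z) = C1 + 4*z^3/3 + 2*z - 3*sin(z)


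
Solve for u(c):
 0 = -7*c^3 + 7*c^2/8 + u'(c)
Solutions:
 u(c) = C1 + 7*c^4/4 - 7*c^3/24


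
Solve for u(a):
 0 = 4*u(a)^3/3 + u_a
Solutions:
 u(a) = -sqrt(6)*sqrt(-1/(C1 - 4*a))/2
 u(a) = sqrt(6)*sqrt(-1/(C1 - 4*a))/2


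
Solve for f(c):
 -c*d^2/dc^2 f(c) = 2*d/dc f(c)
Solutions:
 f(c) = C1 + C2/c


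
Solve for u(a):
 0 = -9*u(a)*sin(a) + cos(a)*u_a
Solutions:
 u(a) = C1/cos(a)^9


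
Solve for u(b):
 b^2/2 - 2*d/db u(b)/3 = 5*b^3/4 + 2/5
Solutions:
 u(b) = C1 - 15*b^4/32 + b^3/4 - 3*b/5


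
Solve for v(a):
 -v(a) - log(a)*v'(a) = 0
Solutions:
 v(a) = C1*exp(-li(a))


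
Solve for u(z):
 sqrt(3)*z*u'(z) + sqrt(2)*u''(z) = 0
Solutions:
 u(z) = C1 + C2*erf(6^(1/4)*z/2)


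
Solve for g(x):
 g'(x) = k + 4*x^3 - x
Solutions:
 g(x) = C1 + k*x + x^4 - x^2/2


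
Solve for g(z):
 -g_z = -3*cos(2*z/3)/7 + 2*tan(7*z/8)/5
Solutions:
 g(z) = C1 + 16*log(cos(7*z/8))/35 + 9*sin(2*z/3)/14


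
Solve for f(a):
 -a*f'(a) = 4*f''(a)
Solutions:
 f(a) = C1 + C2*erf(sqrt(2)*a/4)


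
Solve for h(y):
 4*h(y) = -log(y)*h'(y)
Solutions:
 h(y) = C1*exp(-4*li(y))


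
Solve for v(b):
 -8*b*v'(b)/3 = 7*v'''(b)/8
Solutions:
 v(b) = C1 + Integral(C2*airyai(-4*21^(2/3)*b/21) + C3*airybi(-4*21^(2/3)*b/21), b)


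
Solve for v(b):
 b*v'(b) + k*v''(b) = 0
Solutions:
 v(b) = C1 + C2*sqrt(k)*erf(sqrt(2)*b*sqrt(1/k)/2)


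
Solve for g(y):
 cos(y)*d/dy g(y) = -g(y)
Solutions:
 g(y) = C1*sqrt(sin(y) - 1)/sqrt(sin(y) + 1)


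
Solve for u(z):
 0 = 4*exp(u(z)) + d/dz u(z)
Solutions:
 u(z) = log(1/(C1 + 4*z))


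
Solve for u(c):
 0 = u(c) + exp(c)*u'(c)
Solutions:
 u(c) = C1*exp(exp(-c))


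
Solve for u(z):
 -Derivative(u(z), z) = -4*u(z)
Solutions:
 u(z) = C1*exp(4*z)


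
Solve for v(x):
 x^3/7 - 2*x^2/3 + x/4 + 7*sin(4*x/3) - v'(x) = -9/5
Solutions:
 v(x) = C1 + x^4/28 - 2*x^3/9 + x^2/8 + 9*x/5 - 21*cos(4*x/3)/4


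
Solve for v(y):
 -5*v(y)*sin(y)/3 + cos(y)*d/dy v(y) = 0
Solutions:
 v(y) = C1/cos(y)^(5/3)


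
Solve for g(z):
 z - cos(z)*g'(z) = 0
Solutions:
 g(z) = C1 + Integral(z/cos(z), z)


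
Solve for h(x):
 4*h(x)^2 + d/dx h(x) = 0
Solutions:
 h(x) = 1/(C1 + 4*x)


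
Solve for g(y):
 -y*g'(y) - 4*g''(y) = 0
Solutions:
 g(y) = C1 + C2*erf(sqrt(2)*y/4)


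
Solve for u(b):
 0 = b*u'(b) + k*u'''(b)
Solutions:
 u(b) = C1 + Integral(C2*airyai(b*(-1/k)^(1/3)) + C3*airybi(b*(-1/k)^(1/3)), b)


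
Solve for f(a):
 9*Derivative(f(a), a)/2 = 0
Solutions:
 f(a) = C1


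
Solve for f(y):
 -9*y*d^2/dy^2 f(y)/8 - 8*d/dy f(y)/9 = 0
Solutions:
 f(y) = C1 + C2*y^(17/81)


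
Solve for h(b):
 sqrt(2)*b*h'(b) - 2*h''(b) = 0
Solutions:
 h(b) = C1 + C2*erfi(2^(1/4)*b/2)


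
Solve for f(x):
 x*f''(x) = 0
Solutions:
 f(x) = C1 + C2*x


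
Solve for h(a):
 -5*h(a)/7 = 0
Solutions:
 h(a) = 0


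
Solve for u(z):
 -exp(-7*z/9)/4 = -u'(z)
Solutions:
 u(z) = C1 - 9*exp(-7*z/9)/28


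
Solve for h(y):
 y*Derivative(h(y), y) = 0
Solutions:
 h(y) = C1


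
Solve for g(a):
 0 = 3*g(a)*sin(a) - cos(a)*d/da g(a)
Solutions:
 g(a) = C1/cos(a)^3


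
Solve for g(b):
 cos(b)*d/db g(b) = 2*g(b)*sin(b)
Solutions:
 g(b) = C1/cos(b)^2


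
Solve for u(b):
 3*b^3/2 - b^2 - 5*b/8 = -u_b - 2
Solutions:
 u(b) = C1 - 3*b^4/8 + b^3/3 + 5*b^2/16 - 2*b


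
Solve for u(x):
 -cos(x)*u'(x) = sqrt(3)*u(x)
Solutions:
 u(x) = C1*(sin(x) - 1)^(sqrt(3)/2)/(sin(x) + 1)^(sqrt(3)/2)


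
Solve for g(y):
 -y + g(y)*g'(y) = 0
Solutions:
 g(y) = -sqrt(C1 + y^2)
 g(y) = sqrt(C1 + y^2)


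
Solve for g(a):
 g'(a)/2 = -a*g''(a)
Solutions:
 g(a) = C1 + C2*sqrt(a)


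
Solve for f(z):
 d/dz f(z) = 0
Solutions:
 f(z) = C1


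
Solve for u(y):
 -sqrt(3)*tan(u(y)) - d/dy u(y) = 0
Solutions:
 u(y) = pi - asin(C1*exp(-sqrt(3)*y))
 u(y) = asin(C1*exp(-sqrt(3)*y))


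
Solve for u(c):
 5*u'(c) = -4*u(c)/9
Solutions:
 u(c) = C1*exp(-4*c/45)


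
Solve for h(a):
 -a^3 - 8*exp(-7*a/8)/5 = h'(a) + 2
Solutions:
 h(a) = C1 - a^4/4 - 2*a + 64*exp(-7*a/8)/35


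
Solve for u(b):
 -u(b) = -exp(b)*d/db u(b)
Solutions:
 u(b) = C1*exp(-exp(-b))


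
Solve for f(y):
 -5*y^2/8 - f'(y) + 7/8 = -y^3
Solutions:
 f(y) = C1 + y^4/4 - 5*y^3/24 + 7*y/8


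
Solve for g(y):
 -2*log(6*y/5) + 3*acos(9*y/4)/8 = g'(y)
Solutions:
 g(y) = C1 - 2*y*log(y) + 3*y*acos(9*y/4)/8 - 2*y*log(6) + 2*y + 2*y*log(5) - sqrt(16 - 81*y^2)/24


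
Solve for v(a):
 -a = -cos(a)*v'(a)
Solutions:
 v(a) = C1 + Integral(a/cos(a), a)


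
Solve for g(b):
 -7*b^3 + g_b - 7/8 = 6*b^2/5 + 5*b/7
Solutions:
 g(b) = C1 + 7*b^4/4 + 2*b^3/5 + 5*b^2/14 + 7*b/8


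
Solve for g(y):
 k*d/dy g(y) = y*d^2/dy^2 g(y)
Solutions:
 g(y) = C1 + y^(re(k) + 1)*(C2*sin(log(y)*Abs(im(k))) + C3*cos(log(y)*im(k)))


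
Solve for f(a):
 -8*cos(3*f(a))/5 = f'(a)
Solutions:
 8*a/5 - log(sin(3*f(a)) - 1)/6 + log(sin(3*f(a)) + 1)/6 = C1


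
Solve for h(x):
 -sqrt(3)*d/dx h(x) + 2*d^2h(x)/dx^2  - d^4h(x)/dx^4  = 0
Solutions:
 h(x) = C1 + C4*exp(-sqrt(3)*x) + (C2*sin(x/2) + C3*cos(x/2))*exp(sqrt(3)*x/2)


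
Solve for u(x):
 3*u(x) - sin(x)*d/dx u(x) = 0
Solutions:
 u(x) = C1*(cos(x) - 1)^(3/2)/(cos(x) + 1)^(3/2)


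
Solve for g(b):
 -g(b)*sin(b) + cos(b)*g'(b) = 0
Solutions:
 g(b) = C1/cos(b)


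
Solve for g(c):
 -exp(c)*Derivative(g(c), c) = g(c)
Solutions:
 g(c) = C1*exp(exp(-c))


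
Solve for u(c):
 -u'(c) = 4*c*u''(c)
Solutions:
 u(c) = C1 + C2*c^(3/4)


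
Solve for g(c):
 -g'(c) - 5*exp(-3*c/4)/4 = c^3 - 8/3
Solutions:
 g(c) = C1 - c^4/4 + 8*c/3 + 5*exp(-3*c/4)/3


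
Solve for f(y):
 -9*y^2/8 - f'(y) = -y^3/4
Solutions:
 f(y) = C1 + y^4/16 - 3*y^3/8


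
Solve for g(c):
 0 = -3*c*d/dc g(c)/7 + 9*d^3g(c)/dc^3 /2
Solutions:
 g(c) = C1 + Integral(C2*airyai(2^(1/3)*21^(2/3)*c/21) + C3*airybi(2^(1/3)*21^(2/3)*c/21), c)


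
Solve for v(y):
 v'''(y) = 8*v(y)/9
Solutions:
 v(y) = C3*exp(2*3^(1/3)*y/3) + (C1*sin(3^(5/6)*y/3) + C2*cos(3^(5/6)*y/3))*exp(-3^(1/3)*y/3)


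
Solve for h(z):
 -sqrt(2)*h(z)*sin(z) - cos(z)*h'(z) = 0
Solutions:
 h(z) = C1*cos(z)^(sqrt(2))


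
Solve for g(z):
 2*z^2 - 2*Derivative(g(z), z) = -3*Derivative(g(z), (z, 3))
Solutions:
 g(z) = C1 + C2*exp(-sqrt(6)*z/3) + C3*exp(sqrt(6)*z/3) + z^3/3 + 3*z


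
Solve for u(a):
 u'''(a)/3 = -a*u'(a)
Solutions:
 u(a) = C1 + Integral(C2*airyai(-3^(1/3)*a) + C3*airybi(-3^(1/3)*a), a)


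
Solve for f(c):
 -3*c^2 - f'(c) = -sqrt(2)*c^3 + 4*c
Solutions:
 f(c) = C1 + sqrt(2)*c^4/4 - c^3 - 2*c^2


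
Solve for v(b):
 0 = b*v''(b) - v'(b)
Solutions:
 v(b) = C1 + C2*b^2


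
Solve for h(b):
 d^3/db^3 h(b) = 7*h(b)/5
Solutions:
 h(b) = C3*exp(5^(2/3)*7^(1/3)*b/5) + (C1*sin(sqrt(3)*5^(2/3)*7^(1/3)*b/10) + C2*cos(sqrt(3)*5^(2/3)*7^(1/3)*b/10))*exp(-5^(2/3)*7^(1/3)*b/10)


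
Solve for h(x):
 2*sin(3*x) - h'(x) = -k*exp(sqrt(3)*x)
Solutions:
 h(x) = C1 + sqrt(3)*k*exp(sqrt(3)*x)/3 - 2*cos(3*x)/3


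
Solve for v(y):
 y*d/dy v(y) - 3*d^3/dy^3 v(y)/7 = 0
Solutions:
 v(y) = C1 + Integral(C2*airyai(3^(2/3)*7^(1/3)*y/3) + C3*airybi(3^(2/3)*7^(1/3)*y/3), y)


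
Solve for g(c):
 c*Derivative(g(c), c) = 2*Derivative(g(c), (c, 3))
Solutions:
 g(c) = C1 + Integral(C2*airyai(2^(2/3)*c/2) + C3*airybi(2^(2/3)*c/2), c)


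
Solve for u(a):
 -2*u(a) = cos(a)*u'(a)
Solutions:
 u(a) = C1*(sin(a) - 1)/(sin(a) + 1)


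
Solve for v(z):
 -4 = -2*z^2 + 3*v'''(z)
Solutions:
 v(z) = C1 + C2*z + C3*z^2 + z^5/90 - 2*z^3/9


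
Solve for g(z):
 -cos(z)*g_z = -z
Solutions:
 g(z) = C1 + Integral(z/cos(z), z)


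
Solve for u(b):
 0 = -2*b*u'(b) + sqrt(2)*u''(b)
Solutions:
 u(b) = C1 + C2*erfi(2^(3/4)*b/2)


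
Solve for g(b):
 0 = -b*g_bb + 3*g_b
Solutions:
 g(b) = C1 + C2*b^4


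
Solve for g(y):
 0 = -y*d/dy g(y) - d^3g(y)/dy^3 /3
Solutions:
 g(y) = C1 + Integral(C2*airyai(-3^(1/3)*y) + C3*airybi(-3^(1/3)*y), y)


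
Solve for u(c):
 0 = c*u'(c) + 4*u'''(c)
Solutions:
 u(c) = C1 + Integral(C2*airyai(-2^(1/3)*c/2) + C3*airybi(-2^(1/3)*c/2), c)
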